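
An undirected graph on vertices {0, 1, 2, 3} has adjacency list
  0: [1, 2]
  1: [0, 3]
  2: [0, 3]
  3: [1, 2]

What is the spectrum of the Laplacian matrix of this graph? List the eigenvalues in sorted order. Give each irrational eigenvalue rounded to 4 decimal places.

[0, 2, 2, 4]

Reading degrees in the order [0, 1, 2, 3] gives [2, 2, 2, 2]; set D = diag(2, 2, 2, 2) and form L = D - A. Diagonalising L (or applying a numerical eigensolver to the 4x4 matrix) gives the spectrum above. There is one zero in the spectrum, matching the 1 component. The largest eigenvalue, 4, is at most the vertex count 4.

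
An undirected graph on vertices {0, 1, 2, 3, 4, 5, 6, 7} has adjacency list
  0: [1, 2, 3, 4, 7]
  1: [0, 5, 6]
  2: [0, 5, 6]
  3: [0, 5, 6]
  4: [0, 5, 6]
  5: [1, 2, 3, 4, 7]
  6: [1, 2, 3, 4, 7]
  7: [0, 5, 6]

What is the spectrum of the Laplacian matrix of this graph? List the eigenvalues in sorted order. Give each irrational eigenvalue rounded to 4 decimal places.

[0, 3, 3, 3, 3, 5, 5, 8]

Each diagonal entry of L is the vertex degree and each off-diagonal entry is -1 where an edge is present, 0 otherwise; in the order [0, 1, 2, 3, 4, 5, 6, 7] the diagonal is [5, 3, 3, 3, 3, 5, 5, 3]. Since every row of L sums to 0, the all-ones vector is in the kernel and 0 is an eigenvalue.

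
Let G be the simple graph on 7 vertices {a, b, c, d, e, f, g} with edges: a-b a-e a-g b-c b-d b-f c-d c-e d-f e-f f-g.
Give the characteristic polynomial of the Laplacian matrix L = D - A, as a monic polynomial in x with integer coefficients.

Each diagonal entry of L is the vertex degree and each off-diagonal entry is -1 where an edge is present, 0 otherwise; in the order [a, b, c, d, e, f, g] the diagonal is [3, 4, 3, 3, 3, 4, 2]. L has integer entries, so p(x) = det(xI - L) has integer coefficients. Expanding the determinant yields x^7 - 22x^6 + 195x^5 - 890x^4 + 2200x^3 - 2780x^2 + 1393x. The constant term is 0 because L is singular (the all-ones vector lies in its kernel).

x^7 - 22x^6 + 195x^5 - 890x^4 + 2200x^3 - 2780x^2 + 1393x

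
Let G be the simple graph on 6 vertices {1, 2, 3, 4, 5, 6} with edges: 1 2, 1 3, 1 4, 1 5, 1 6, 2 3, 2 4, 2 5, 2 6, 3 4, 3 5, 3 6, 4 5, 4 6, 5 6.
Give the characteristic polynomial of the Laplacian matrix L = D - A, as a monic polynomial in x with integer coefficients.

x^6 - 30x^5 + 360x^4 - 2160x^3 + 6480x^2 - 7776x

Reading degrees in the order [1, 2, 3, 4, 5, 6] gives [5, 5, 5, 5, 5, 5]; set D = diag(5, 5, 5, 5, 5, 5) and form L = D - A. L has integer entries, so p(x) = det(xI - L) has integer coefficients. Expanding the determinant yields x^6 - 30x^5 + 360x^4 - 2160x^3 + 6480x^2 - 7776x. The coefficient of x^5 equals -trace(L) = -30, matching the sum of degrees. There is one zero in the spectrum, matching the 1 component.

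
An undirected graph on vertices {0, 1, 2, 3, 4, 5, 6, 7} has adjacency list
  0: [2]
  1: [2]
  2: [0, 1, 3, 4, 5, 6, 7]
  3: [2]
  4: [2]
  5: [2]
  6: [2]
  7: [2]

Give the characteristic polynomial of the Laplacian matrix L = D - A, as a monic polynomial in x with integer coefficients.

x^8 - 14x^7 + 63x^6 - 140x^5 + 175x^4 - 126x^3 + 49x^2 - 8x

With the vertex order [0, 1, 2, 3, 4, 5, 6, 7], the degrees are [1, 1, 7, 1, 1, 1, 1, 1], giving D = diag(1, 1, 7, 1, 1, 1, 1, 1) and L = D - A. L has integer entries, so p(x) = det(xI - L) has integer coefficients. Expanding the determinant yields x^8 - 14x^7 + 63x^6 - 140x^5 + 175x^4 - 126x^3 + 49x^2 - 8x. The coefficient of x^7 equals -trace(L) = -14, matching the sum of degrees. There is one zero in the spectrum, matching the 1 component.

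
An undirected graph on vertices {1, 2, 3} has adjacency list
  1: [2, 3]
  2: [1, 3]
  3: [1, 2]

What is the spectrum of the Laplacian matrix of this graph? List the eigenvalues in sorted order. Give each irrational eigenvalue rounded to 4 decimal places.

With the vertex order [1, 2, 3], the degrees are [2, 2, 2], giving D = diag(2, 2, 2) and L = D - A. The multiplicity of 0 as a Laplacian eigenvalue equals the number of connected components. The single zero eigenvalue shows the graph is connected. The eigenvalues sum to 6, which equals trace(L) = 2|E|.

[0, 3, 3]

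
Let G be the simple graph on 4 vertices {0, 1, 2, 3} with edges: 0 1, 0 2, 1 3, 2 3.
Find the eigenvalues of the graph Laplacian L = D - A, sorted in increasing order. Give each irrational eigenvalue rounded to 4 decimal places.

[0, 2, 2, 4]

With the vertex order [0, 1, 2, 3], the degrees are [2, 2, 2, 2], giving D = diag(2, 2, 2, 2) and L = D - A. Diagonalising L (or applying a numerical eigensolver to the 4x4 matrix) gives the spectrum above. The single zero eigenvalue shows the graph is connected.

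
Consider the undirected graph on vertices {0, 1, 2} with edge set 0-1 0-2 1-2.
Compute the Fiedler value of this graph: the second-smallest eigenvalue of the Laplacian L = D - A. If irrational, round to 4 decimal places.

3

Each diagonal entry of L is the vertex degree and each off-diagonal entry is -1 where an edge is present, 0 otherwise; in the order [0, 1, 2] the diagonal is [2, 2, 2]. The smallest Laplacian eigenvalue is always 0. The next one, lambda_2 = 3, measures how hard the graph is to disconnect: larger values mean better connectivity. There is one zero in the spectrum, matching the 1 component.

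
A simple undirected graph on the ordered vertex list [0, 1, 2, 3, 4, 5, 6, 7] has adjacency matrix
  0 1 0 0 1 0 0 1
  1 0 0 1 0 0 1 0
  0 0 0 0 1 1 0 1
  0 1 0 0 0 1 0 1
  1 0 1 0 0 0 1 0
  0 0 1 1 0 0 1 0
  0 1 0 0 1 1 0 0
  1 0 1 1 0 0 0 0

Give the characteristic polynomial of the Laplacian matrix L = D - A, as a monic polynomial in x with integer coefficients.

x^8 - 24x^7 + 240x^6 - 1296x^5 + 4080x^4 - 7488x^3 + 7424x^2 - 3072x

Each diagonal entry of L is the vertex degree and each off-diagonal entry is -1 where an edge is present, 0 otherwise; in the order [0, 1, 2, 3, 4, 5, 6, 7] the diagonal is [3, 3, 3, 3, 3, 3, 3, 3]. L has integer entries, so p(x) = det(xI - L) has integer coefficients. Expanding the determinant yields x^8 - 24x^7 + 240x^6 - 1296x^5 + 4080x^4 - 7488x^3 + 7424x^2 - 3072x. The constant term is 0 because L is singular (the all-ones vector lies in its kernel). There is one zero in the spectrum, matching the 1 component. The eigenvalues sum to 24, which equals trace(L) = 2|E|.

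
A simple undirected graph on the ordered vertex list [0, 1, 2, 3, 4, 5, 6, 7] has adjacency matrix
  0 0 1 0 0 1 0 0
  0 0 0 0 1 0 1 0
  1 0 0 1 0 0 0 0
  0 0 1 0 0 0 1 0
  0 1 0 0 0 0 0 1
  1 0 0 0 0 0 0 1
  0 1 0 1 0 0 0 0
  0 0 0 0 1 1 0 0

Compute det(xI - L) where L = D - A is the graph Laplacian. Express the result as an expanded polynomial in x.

x^8 - 16x^7 + 104x^6 - 352x^5 + 660x^4 - 672x^3 + 336x^2 - 64x

Reading degrees in the order [0, 1, 2, 3, 4, 5, 6, 7] gives [2, 2, 2, 2, 2, 2, 2, 2]; set D = diag(2, 2, 2, 2, 2, 2, 2, 2) and form L = D - A. Computing det(xI - L) by cofactor expansion (or equivalently via sum-over-permutations) gives x^8 - 16x^7 + 104x^6 - 352x^5 + 660x^4 - 672x^3 + 336x^2 - 64x. The constant term is 0 because L is singular (the all-ones vector lies in its kernel). The largest eigenvalue, 4, is at most the vertex count 8.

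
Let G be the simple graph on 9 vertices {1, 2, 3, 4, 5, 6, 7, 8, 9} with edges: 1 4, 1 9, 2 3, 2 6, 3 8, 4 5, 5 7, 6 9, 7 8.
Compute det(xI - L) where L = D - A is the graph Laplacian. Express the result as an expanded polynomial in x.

x^9 - 18x^8 + 135x^7 - 546x^6 + 1287x^5 - 1782x^4 + 1386x^3 - 540x^2 + 81x

Reading degrees in the order [1, 2, 3, 4, 5, 6, 7, 8, 9] gives [2, 2, 2, 2, 2, 2, 2, 2, 2]; set D = diag(2, 2, 2, 2, 2, 2, 2, 2, 2) and form L = D - A. Computing det(xI - L) by cofactor expansion (or equivalently via sum-over-permutations) gives x^9 - 18x^8 + 135x^7 - 546x^6 + 1287x^5 - 1782x^4 + 1386x^3 - 540x^2 + 81x. The constant term is 0 because L is singular (the all-ones vector lies in its kernel).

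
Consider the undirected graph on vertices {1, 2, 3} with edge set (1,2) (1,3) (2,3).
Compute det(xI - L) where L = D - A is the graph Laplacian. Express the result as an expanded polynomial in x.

x^3 - 6x^2 + 9x

Reading degrees in the order [1, 2, 3] gives [2, 2, 2]; set D = diag(2, 2, 2) and form L = D - A. Computing det(xI - L) by cofactor expansion (or equivalently via sum-over-permutations) gives x^3 - 6x^2 + 9x. The constant term is 0 because L is singular (the all-ones vector lies in its kernel).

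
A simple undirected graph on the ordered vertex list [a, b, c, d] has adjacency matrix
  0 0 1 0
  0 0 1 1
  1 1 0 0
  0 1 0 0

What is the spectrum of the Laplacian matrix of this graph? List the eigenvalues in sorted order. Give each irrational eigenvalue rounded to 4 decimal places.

[0, 0.5858, 2, 3.4142]

With the vertex order [a, b, c, d], the degrees are [1, 2, 2, 1], giving D = diag(1, 2, 2, 1) and L = D - A. Since every row of L sums to 0, the all-ones vector is in the kernel and 0 is an eigenvalue. The single zero eigenvalue shows the graph is connected.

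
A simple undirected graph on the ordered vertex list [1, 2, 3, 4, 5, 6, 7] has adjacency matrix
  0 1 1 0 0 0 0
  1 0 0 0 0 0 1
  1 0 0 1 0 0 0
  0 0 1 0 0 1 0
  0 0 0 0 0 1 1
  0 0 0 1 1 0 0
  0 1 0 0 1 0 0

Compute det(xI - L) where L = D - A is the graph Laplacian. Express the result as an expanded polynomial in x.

x^7 - 14x^6 + 77x^5 - 210x^4 + 294x^3 - 196x^2 + 49x

Each diagonal entry of L is the vertex degree and each off-diagonal entry is -1 where an edge is present, 0 otherwise; in the order [1, 2, 3, 4, 5, 6, 7] the diagonal is [2, 2, 2, 2, 2, 2, 2]. Computing det(xI - L) by cofactor expansion (or equivalently via sum-over-permutations) gives x^7 - 14x^6 + 77x^5 - 210x^4 + 294x^3 - 196x^2 + 49x. Since p(0) = det(-L) = 0, x divides p(x). The largest eigenvalue, 3.8019, is at most the vertex count 7. The eigenvalues sum to 14, which equals trace(L) = 2|E|.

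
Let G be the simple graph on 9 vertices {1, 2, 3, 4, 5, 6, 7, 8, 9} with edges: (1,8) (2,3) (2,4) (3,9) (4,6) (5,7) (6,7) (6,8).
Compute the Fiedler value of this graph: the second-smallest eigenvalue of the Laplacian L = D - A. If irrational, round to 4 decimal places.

0.1708

Reading degrees in the order [1, 2, 3, 4, 5, 6, 7, 8, 9] gives [1, 2, 2, 2, 1, 3, 2, 2, 1]; set D = diag(1, 2, 2, 2, 1, 3, 2, 2, 1) and form L = D - A. Computing the eigenvalues of L and sorting gives [0, 0.1708, 0.3820, 0.8503, 1.6761, 2.4165, 2.6180, 3.4421, 4.4442]. The Fiedler value lambda_2 = 0.1708 is strictly positive, so the graph is connected. There is one zero in the spectrum, matching the 1 component. The eigenvalues sum to 16, which equals trace(L) = 2|E|.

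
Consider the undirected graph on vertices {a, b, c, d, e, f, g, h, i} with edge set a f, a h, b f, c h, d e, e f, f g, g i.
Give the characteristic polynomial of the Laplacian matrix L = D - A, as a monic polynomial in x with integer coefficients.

x^9 - 16x^8 + 102x^7 - 336x^6 + 617x^5 - 634x^4 + 348x^3 - 92x^2 + 9x

Reading degrees in the order [a, b, c, d, e, f, g, h, i] gives [2, 1, 1, 1, 2, 4, 2, 2, 1]; set D = diag(2, 1, 1, 1, 2, 4, 2, 2, 1) and form L = D - A. L has integer entries, so p(x) = det(xI - L) has integer coefficients. Expanding the determinant yields x^9 - 16x^8 + 102x^7 - 336x^6 + 617x^5 - 634x^4 + 348x^3 - 92x^2 + 9x. Since p(0) = det(-L) = 0, x divides p(x).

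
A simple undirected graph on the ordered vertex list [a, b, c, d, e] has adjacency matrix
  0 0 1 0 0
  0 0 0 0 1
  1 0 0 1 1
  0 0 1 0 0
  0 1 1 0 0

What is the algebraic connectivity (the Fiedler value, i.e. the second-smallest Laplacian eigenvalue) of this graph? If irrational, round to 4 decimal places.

0.5188

Each diagonal entry of L is the vertex degree and each off-diagonal entry is -1 where an edge is present, 0 otherwise; in the order [a, b, c, d, e] the diagonal is [1, 1, 3, 1, 2]. The smallest Laplacian eigenvalue is always 0. The next one, lambda_2 = 0.5188, measures how hard the graph is to disconnect: larger values mean better connectivity.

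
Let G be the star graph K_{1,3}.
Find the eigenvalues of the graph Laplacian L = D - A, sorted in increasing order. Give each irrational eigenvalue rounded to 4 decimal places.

The graph has 4 vertices and degree multiset [3, 1, 1, 1]; D is the diagonal matrix of degrees and L = D - A. Diagonalising L (or applying a numerical eigensolver to the 4x4 matrix) gives the spectrum above.

[0, 1, 1, 4]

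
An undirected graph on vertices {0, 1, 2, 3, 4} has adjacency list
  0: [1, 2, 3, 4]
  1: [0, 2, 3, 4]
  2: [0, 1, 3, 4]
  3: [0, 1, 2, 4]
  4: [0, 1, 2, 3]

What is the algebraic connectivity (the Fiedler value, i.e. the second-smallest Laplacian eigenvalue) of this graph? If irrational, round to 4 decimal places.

With the vertex order [0, 1, 2, 3, 4], the degrees are [4, 4, 4, 4, 4], giving D = diag(4, 4, 4, 4, 4) and L = D - A. The smallest Laplacian eigenvalue is always 0. The next one, lambda_2 = 5, measures how hard the graph is to disconnect: larger values mean better connectivity. The eigenvalues sum to 20, which equals trace(L) = 2|E|.

5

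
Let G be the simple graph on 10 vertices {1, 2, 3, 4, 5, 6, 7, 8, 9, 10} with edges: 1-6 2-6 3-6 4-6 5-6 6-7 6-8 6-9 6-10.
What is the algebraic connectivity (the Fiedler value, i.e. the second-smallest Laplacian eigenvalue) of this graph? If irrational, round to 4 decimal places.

1

With the vertex order [1, 2, 3, 4, 5, 6, 7, 8, 9, 10], the degrees are [1, 1, 1, 1, 1, 9, 1, 1, 1, 1], giving D = diag(1, 1, 1, 1, 1, 9, 1, 1, 1, 1) and L = D - A. The smallest Laplacian eigenvalue is always 0. The next one, lambda_2 = 1, measures how hard the graph is to disconnect: larger values mean better connectivity. By the matrix-tree theorem the graph has (1/10) * product of the nonzero eigenvalues = 1 spanning tree.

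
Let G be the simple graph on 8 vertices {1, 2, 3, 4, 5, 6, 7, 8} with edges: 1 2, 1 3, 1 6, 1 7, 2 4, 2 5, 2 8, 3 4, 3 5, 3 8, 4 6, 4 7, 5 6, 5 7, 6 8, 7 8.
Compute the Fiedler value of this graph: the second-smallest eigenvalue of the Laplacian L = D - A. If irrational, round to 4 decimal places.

4

Each diagonal entry of L is the vertex degree and each off-diagonal entry is -1 where an edge is present, 0 otherwise; in the order [1, 2, 3, 4, 5, 6, 7, 8] the diagonal is [4, 4, 4, 4, 4, 4, 4, 4]. Computing the eigenvalues of L and sorting gives [0, 4, 4, 4, 4, 4, 4, 8]. The Fiedler value lambda_2 = 4 is strictly positive, so the graph is connected. The eigenvalues sum to 32, which equals trace(L) = 2|E|. The largest eigenvalue, 8, is at most the vertex count 8.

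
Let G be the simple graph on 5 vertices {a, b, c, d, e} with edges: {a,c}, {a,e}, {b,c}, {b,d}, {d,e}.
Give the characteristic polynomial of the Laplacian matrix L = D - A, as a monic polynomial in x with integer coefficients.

Each diagonal entry of L is the vertex degree and each off-diagonal entry is -1 where an edge is present, 0 otherwise; in the order [a, b, c, d, e] the diagonal is [2, 2, 2, 2, 2]. Computing det(xI - L) by cofactor expansion (or equivalently via sum-over-permutations) gives x^5 - 10x^4 + 35x^3 - 50x^2 + 25x. The coefficient of x^4 equals -trace(L) = -10, matching the sum of degrees. The largest eigenvalue, 3.6180, is at most the vertex count 5.

x^5 - 10x^4 + 35x^3 - 50x^2 + 25x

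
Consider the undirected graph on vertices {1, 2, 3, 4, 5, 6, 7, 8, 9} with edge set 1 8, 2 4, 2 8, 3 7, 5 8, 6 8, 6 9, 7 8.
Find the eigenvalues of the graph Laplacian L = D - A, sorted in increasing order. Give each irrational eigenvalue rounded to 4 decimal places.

Each diagonal entry of L is the vertex degree and each off-diagonal entry is -1 where an edge is present, 0 otherwise; in the order [1, 2, 3, 4, 5, 6, 7, 8, 9] the diagonal is [1, 2, 1, 1, 1, 2, 2, 5, 1]. Since every row of L sums to 0, the all-ones vector is in the kernel and 0 is an eigenvalue. The single zero eigenvalue shows the graph is connected. There is one zero in the spectrum, matching the 1 component.

[0, 0.3820, 0.3820, 0.6711, 1, 2.1814, 2.6180, 2.6180, 6.1474]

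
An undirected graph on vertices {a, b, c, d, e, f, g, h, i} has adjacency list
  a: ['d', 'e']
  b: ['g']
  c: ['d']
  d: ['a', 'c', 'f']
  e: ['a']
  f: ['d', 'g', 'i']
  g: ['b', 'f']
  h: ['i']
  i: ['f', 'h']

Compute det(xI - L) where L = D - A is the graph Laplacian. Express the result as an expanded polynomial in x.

With the vertex order [a, b, c, d, e, f, g, h, i], the degrees are [2, 1, 1, 3, 1, 3, 2, 1, 2], giving D = diag(2, 1, 1, 3, 1, 3, 2, 1, 2) and L = D - A. L has integer entries, so p(x) = det(xI - L) has integer coefficients. Expanding the determinant yields x^9 - 16x^8 + 103x^7 - 344x^6 + 640x^5 - 662x^4 + 361x^3 - 94x^2 + 9x. The coefficient of x^8 equals -trace(L) = -16, matching the sum of degrees. By the matrix-tree theorem the graph has (1/9) * product of the nonzero eigenvalues = 1 spanning tree.

x^9 - 16x^8 + 103x^7 - 344x^6 + 640x^5 - 662x^4 + 361x^3 - 94x^2 + 9x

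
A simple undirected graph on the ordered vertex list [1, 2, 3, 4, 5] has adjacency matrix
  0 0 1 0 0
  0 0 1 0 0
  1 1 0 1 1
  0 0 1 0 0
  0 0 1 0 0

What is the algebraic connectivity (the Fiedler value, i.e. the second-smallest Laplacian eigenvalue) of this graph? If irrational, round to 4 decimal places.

Reading degrees in the order [1, 2, 3, 4, 5] gives [1, 1, 4, 1, 1]; set D = diag(1, 1, 4, 1, 1) and form L = D - A. Computing the eigenvalues of L and sorting gives [0, 1, 1, 1, 5]. The Fiedler value lambda_2 = 1 is strictly positive, so the graph is connected.

1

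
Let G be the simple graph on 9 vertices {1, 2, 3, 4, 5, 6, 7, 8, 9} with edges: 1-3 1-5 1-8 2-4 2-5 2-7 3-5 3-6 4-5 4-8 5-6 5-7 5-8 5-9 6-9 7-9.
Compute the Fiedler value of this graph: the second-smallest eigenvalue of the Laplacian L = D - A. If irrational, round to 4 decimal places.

1.5858

Reading degrees in the order [1, 2, 3, 4, 5, 6, 7, 8, 9] gives [3, 3, 3, 3, 8, 3, 3, 3, 3]; set D = diag(3, 3, 3, 3, 8, 3, 3, 3, 3) and form L = D - A. The sorted Laplacian eigenvalues are [0, 1.5858, 1.5858, 3, 3, 4.4142, 4.4142, 5, 9]; the algebraic connectivity is the second entry, 1.5858. There is one zero in the spectrum, matching the 1 component.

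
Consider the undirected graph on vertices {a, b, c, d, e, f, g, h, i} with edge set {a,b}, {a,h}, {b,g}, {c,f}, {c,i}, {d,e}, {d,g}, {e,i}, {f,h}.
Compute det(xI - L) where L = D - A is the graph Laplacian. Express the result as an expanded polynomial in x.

Each diagonal entry of L is the vertex degree and each off-diagonal entry is -1 where an edge is present, 0 otherwise; in the order [a, b, c, d, e, f, g, h, i] the diagonal is [2, 2, 2, 2, 2, 2, 2, 2, 2]. L has integer entries, so p(x) = det(xI - L) has integer coefficients. Expanding the determinant yields x^9 - 18x^8 + 135x^7 - 546x^6 + 1287x^5 - 1782x^4 + 1386x^3 - 540x^2 + 81x. Since p(0) = det(-L) = 0, x divides p(x). By the matrix-tree theorem the graph has (1/9) * product of the nonzero eigenvalues = 9 spanning trees. The largest eigenvalue, 3.8794, is at most the vertex count 9.

x^9 - 18x^8 + 135x^7 - 546x^6 + 1287x^5 - 1782x^4 + 1386x^3 - 540x^2 + 81x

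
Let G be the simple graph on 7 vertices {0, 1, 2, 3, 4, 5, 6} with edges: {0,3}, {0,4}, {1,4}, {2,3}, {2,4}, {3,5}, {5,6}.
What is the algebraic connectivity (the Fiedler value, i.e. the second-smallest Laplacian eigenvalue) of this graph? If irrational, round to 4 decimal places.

Each diagonal entry of L is the vertex degree and each off-diagonal entry is -1 where an edge is present, 0 otherwise; in the order [0, 1, 2, 3, 4, 5, 6] the diagonal is [2, 1, 2, 3, 3, 2, 1]. The sorted Laplacian eigenvalues are [0, 0.3588, 1, 2, 2.2763, 3.5892, 4.7757]; the algebraic connectivity is the second entry, 0.3588. The largest eigenvalue, 4.7757, is at most the vertex count 7. The eigenvalues sum to 14, which equals trace(L) = 2|E|.

0.3588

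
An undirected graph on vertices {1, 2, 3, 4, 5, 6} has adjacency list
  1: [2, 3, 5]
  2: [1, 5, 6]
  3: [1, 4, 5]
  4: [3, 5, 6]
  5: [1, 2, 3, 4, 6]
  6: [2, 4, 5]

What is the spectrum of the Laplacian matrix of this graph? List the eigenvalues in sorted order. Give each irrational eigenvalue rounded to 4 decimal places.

[0, 2.3820, 2.3820, 4.6180, 4.6180, 6]

With the vertex order [1, 2, 3, 4, 5, 6], the degrees are [3, 3, 3, 3, 5, 3], giving D = diag(3, 3, 3, 3, 5, 3) and L = D - A. L is symmetric positive semidefinite, so every eigenvalue is real and nonnegative. The largest eigenvalue, 6, is at most the vertex count 6. There is one zero in the spectrum, matching the 1 component.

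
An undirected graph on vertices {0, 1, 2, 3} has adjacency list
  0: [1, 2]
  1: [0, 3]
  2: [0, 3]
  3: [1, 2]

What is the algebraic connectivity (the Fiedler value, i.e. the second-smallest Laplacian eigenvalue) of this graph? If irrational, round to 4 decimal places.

With the vertex order [0, 1, 2, 3], the degrees are [2, 2, 2, 2], giving D = diag(2, 2, 2, 2) and L = D - A. The sorted Laplacian eigenvalues are [0, 2, 2, 4]; the algebraic connectivity is the second entry, 2. By the matrix-tree theorem the graph has (1/4) * product of the nonzero eigenvalues = 4 spanning trees.

2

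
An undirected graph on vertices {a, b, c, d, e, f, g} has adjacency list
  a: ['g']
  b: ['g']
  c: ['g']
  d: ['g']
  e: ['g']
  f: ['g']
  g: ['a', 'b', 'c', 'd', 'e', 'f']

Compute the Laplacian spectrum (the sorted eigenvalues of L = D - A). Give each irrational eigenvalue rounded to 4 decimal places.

[0, 1, 1, 1, 1, 1, 7]

Each diagonal entry of L is the vertex degree and each off-diagonal entry is -1 where an edge is present, 0 otherwise; in the order [a, b, c, d, e, f, g] the diagonal is [1, 1, 1, 1, 1, 1, 6]. Since every row of L sums to 0, the all-ones vector is in the kernel and 0 is an eigenvalue. The single zero eigenvalue shows the graph is connected. There is one zero in the spectrum, matching the 1 component. By the matrix-tree theorem the graph has (1/7) * product of the nonzero eigenvalues = 1 spanning tree.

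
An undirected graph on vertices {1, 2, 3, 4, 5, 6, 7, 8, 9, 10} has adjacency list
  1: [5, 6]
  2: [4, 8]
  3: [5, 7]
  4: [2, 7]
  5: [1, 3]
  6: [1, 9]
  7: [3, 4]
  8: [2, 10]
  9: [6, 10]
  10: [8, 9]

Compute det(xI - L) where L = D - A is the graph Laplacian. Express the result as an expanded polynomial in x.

x^10 - 20x^9 + 170x^8 - 800x^7 + 2275x^6 - 4004x^5 + 4290x^4 - 2640x^3 + 825x^2 - 100x

With the vertex order [1, 2, 3, 4, 5, 6, 7, 8, 9, 10], the degrees are [2, 2, 2, 2, 2, 2, 2, 2, 2, 2], giving D = diag(2, 2, 2, 2, 2, 2, 2, 2, 2, 2) and L = D - A. L has integer entries, so p(x) = det(xI - L) has integer coefficients. Expanding the determinant yields x^10 - 20x^9 + 170x^8 - 800x^7 + 2275x^6 - 4004x^5 + 4290x^4 - 2640x^3 + 825x^2 - 100x. The coefficient of x^9 equals -trace(L) = -20, matching the sum of degrees. The largest eigenvalue, 4, is at most the vertex count 10. The eigenvalues sum to 20, which equals trace(L) = 2|E|.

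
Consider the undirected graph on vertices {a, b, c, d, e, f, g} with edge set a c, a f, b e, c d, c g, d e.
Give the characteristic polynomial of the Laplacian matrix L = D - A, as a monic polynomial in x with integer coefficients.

x^7 - 12x^6 + 54x^5 - 114x^4 + 115x^3 - 50x^2 + 7x

Reading degrees in the order [a, b, c, d, e, f, g] gives [2, 1, 3, 2, 2, 1, 1]; set D = diag(2, 1, 3, 2, 2, 1, 1) and form L = D - A. Computing det(xI - L) by cofactor expansion (or equivalently via sum-over-permutations) gives x^7 - 12x^6 + 54x^5 - 114x^4 + 115x^3 - 50x^2 + 7x. The constant term is 0 because L is singular (the all-ones vector lies in its kernel). The eigenvalues sum to 12, which equals trace(L) = 2|E|.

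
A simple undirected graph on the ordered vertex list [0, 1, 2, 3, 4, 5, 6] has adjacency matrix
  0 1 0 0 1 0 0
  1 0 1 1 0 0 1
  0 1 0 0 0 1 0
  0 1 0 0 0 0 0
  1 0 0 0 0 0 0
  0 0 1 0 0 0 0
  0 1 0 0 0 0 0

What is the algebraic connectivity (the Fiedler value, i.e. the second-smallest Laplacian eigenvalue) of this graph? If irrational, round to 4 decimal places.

With the vertex order [0, 1, 2, 3, 4, 5, 6], the degrees are [2, 4, 2, 1, 1, 1, 1], giving D = diag(2, 4, 2, 1, 1, 1, 1) and L = D - A. The sorted Laplacian eigenvalues are [0, 0.3820, 0.6086, 1, 2.2271, 2.6180, 5.1642]; the algebraic connectivity is the second entry, 0.3820. By the matrix-tree theorem the graph has (1/7) * product of the nonzero eigenvalues = 1 spanning tree.

0.3820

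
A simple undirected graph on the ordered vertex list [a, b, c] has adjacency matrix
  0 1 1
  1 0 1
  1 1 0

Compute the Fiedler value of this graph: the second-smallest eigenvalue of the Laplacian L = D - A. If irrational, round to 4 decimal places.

With the vertex order [a, b, c], the degrees are [2, 2, 2], giving D = diag(2, 2, 2) and L = D - A. The sorted Laplacian eigenvalues are [0, 3, 3]; the algebraic connectivity is the second entry, 3.

3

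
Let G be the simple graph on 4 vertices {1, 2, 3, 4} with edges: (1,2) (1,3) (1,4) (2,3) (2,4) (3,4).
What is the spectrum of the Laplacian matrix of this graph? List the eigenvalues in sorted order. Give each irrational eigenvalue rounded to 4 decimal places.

[0, 4, 4, 4]

Each diagonal entry of L is the vertex degree and each off-diagonal entry is -1 where an edge is present, 0 otherwise; in the order [1, 2, 3, 4] the diagonal is [3, 3, 3, 3]. L is symmetric positive semidefinite, so every eigenvalue is real and nonnegative. The single zero eigenvalue shows the graph is connected. By the matrix-tree theorem the graph has (1/4) * product of the nonzero eigenvalues = 16 spanning trees. The largest eigenvalue, 4, is at most the vertex count 4.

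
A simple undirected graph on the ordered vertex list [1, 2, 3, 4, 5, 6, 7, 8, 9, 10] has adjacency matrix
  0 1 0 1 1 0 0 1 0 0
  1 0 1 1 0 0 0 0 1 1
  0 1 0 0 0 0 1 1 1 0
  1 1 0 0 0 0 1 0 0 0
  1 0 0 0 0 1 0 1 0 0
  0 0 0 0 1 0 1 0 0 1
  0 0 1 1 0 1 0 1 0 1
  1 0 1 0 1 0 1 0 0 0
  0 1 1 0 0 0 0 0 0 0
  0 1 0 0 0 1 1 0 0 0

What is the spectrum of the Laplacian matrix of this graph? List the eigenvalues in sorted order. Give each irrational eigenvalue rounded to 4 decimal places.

With the vertex order [1, 2, 3, 4, 5, 6, 7, 8, 9, 10], the degrees are [4, 5, 4, 3, 3, 3, 5, 4, 2, 3], giving D = diag(4, 5, 4, 3, 3, 3, 5, 4, 2, 3) and L = D - A. Since every row of L sums to 0, the all-ones vector is in the kernel and 0 is an eigenvalue.

[0, 1.3495, 2, 2.3345, 3.2482, 3.8305, 5, 5.0832, 6.3019, 6.8522]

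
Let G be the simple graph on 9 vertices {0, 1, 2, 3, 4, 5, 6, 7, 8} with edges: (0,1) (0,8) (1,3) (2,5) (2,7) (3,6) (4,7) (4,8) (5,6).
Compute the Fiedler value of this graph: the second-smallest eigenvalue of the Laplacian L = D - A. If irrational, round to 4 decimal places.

Each diagonal entry of L is the vertex degree and each off-diagonal entry is -1 where an edge is present, 0 otherwise; in the order [0, 1, 2, 3, 4, 5, 6, 7, 8] the diagonal is [2, 2, 2, 2, 2, 2, 2, 2, 2]. Computing the eigenvalues of L and sorting gives [0, 0.4679, 0.4679, 1.6527, 1.6527, 3, 3, 3.8794, 3.8794]. The Fiedler value lambda_2 = 0.4679 is strictly positive, so the graph is connected. The largest eigenvalue, 3.8794, is at most the vertex count 9.

0.4679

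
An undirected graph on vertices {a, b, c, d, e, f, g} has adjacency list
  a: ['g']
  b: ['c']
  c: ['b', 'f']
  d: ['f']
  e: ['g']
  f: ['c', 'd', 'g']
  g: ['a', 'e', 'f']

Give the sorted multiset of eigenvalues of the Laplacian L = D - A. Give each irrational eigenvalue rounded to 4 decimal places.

Each diagonal entry of L is the vertex degree and each off-diagonal entry is -1 where an edge is present, 0 otherwise; in the order [a, b, c, d, e, f, g] the diagonal is [1, 1, 2, 1, 1, 3, 3]. Since every row of L sums to 0, the all-ones vector is in the kernel and 0 is an eigenvalue. By the matrix-tree theorem the graph has (1/7) * product of the nonzero eigenvalues = 1 spanning tree.

[0, 0.3217, 0.6802, 1, 2.1397, 3.2297, 4.6287]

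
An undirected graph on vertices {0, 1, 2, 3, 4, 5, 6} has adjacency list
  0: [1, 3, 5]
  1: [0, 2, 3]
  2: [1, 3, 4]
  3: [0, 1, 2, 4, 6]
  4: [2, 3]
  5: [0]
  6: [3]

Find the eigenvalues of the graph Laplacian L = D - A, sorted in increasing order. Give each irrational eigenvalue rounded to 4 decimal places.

With the vertex order [0, 1, 2, 3, 4, 5, 6], the degrees are [3, 3, 3, 5, 2, 1, 1], giving D = diag(3, 3, 3, 5, 2, 1, 1) and L = D - A. L is symmetric positive semidefinite, so every eigenvalue is real and nonnegative. The single zero eigenvalue shows the graph is connected. By the matrix-tree theorem the graph has (1/7) * product of the nonzero eigenvalues = 21 spanning trees.

[0, 0.6674, 1.0579, 2.1537, 3.4872, 4.5758, 6.0579]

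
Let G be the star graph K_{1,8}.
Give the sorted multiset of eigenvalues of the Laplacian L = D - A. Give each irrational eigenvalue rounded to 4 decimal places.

The graph has 9 vertices and degree multiset [8, 1, 1, 1, 1, 1, 1, 1, 1]; D is the diagonal matrix of degrees and L = D - A. L is symmetric positive semidefinite, so every eigenvalue is real and nonnegative.

[0, 1, 1, 1, 1, 1, 1, 1, 9]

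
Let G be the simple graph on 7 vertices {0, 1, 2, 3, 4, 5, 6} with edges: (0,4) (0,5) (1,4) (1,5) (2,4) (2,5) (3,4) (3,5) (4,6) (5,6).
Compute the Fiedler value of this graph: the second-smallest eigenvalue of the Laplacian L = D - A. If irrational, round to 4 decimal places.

2

Reading degrees in the order [0, 1, 2, 3, 4, 5, 6] gives [2, 2, 2, 2, 5, 5, 2]; set D = diag(2, 2, 2, 2, 5, 5, 2) and form L = D - A. The smallest Laplacian eigenvalue is always 0. The next one, lambda_2 = 2, measures how hard the graph is to disconnect: larger values mean better connectivity. The eigenvalues sum to 20, which equals trace(L) = 2|E|. The largest eigenvalue, 7, is at most the vertex count 7.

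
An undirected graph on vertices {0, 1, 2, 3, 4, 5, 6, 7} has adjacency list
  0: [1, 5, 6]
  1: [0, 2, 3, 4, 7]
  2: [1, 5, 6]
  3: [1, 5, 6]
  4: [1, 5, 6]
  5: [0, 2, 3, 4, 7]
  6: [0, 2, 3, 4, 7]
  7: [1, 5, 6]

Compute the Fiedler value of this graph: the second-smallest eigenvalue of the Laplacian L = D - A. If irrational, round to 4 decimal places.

Reading degrees in the order [0, 1, 2, 3, 4, 5, 6, 7] gives [3, 5, 3, 3, 3, 5, 5, 3]; set D = diag(3, 5, 3, 3, 3, 5, 5, 3) and form L = D - A. The sorted Laplacian eigenvalues are [0, 3, 3, 3, 3, 5, 5, 8]; the algebraic connectivity is the second entry, 3.

3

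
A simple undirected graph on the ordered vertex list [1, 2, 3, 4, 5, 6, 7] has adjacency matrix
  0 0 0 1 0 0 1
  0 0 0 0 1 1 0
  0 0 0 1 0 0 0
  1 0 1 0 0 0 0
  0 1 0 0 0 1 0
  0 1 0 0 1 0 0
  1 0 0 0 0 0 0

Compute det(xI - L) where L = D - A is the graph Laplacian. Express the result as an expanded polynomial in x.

x^7 - 12x^6 + 55x^5 - 118x^4 + 114x^3 - 36x^2

Reading degrees in the order [1, 2, 3, 4, 5, 6, 7] gives [2, 2, 1, 2, 2, 2, 1]; set D = diag(2, 2, 1, 2, 2, 2, 1) and form L = D - A. Computing det(xI - L) by cofactor expansion (or equivalently via sum-over-permutations) gives x^7 - 12x^6 + 55x^5 - 118x^4 + 114x^3 - 36x^2. The constant term is 0 because L is singular (the all-ones vector lies in its kernel). The eigenvalues sum to 12, which equals trace(L) = 2|E|.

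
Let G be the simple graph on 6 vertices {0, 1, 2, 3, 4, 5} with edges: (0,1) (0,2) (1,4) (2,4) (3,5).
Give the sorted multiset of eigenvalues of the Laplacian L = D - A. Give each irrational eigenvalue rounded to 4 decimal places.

Reading degrees in the order [0, 1, 2, 3, 4, 5] gives [2, 2, 2, 1, 2, 1]; set D = diag(2, 2, 2, 1, 2, 1) and form L = D - A. Diagonalising L (or applying a numerical eigensolver to the 6x6 matrix) gives the spectrum above. The 2 zero eigenvalues correspond to the 2 connected components.

[0, 0, 2, 2, 2, 4]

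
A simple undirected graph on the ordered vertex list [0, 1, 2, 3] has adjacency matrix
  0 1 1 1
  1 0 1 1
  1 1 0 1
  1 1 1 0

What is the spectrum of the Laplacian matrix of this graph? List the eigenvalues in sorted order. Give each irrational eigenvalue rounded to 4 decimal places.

[0, 4, 4, 4]

Each diagonal entry of L is the vertex degree and each off-diagonal entry is -1 where an edge is present, 0 otherwise; in the order [0, 1, 2, 3] the diagonal is [3, 3, 3, 3]. The multiplicity of 0 as a Laplacian eigenvalue equals the number of connected components. The single zero eigenvalue shows the graph is connected. There is one zero in the spectrum, matching the 1 component.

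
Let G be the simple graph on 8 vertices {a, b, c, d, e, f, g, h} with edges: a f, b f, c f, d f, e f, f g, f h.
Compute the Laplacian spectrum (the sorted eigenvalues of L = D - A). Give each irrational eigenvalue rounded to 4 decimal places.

With the vertex order [a, b, c, d, e, f, g, h], the degrees are [1, 1, 1, 1, 1, 7, 1, 1], giving D = diag(1, 1, 1, 1, 1, 7, 1, 1) and L = D - A. Diagonalising L (or applying a numerical eigensolver to the 8x8 matrix) gives the spectrum above. The single zero eigenvalue shows the graph is connected.

[0, 1, 1, 1, 1, 1, 1, 8]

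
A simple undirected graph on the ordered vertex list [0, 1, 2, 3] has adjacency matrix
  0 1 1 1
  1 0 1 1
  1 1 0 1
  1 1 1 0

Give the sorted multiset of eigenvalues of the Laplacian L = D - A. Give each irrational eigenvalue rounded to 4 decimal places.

With the vertex order [0, 1, 2, 3], the degrees are [3, 3, 3, 3], giving D = diag(3, 3, 3, 3) and L = D - A. Since every row of L sums to 0, the all-ones vector is in the kernel and 0 is an eigenvalue. There is one zero in the spectrum, matching the 1 component. The eigenvalues sum to 12, which equals trace(L) = 2|E|.

[0, 4, 4, 4]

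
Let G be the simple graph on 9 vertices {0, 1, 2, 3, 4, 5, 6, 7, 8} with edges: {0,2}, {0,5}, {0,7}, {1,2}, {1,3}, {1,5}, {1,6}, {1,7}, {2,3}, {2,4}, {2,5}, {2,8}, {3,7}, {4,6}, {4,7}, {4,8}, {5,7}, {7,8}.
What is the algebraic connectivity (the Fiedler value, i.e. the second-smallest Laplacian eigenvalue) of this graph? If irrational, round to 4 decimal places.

Reading degrees in the order [0, 1, 2, 3, 4, 5, 6, 7, 8] gives [3, 5, 6, 3, 4, 4, 2, 6, 3]; set D = diag(3, 5, 6, 3, 4, 4, 2, 6, 3) and form L = D - A. The sorted Laplacian eigenvalues are [0, 1.6672, 2.3935, 2.6829, 4.2384, 4.7885, 6, 6.0755, 8.1540]; the algebraic connectivity is the second entry, 1.6672. The largest eigenvalue, 8.1540, is at most the vertex count 9.

1.6672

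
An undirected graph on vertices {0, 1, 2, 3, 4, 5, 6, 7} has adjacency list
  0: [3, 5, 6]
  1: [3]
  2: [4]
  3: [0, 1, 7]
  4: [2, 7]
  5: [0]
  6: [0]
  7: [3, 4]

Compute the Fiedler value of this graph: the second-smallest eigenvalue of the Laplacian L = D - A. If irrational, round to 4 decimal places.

Reading degrees in the order [0, 1, 2, 3, 4, 5, 6, 7] gives [3, 1, 1, 3, 2, 1, 1, 2]; set D = diag(3, 1, 1, 3, 2, 1, 1, 2) and form L = D - A. The smallest Laplacian eigenvalue is always 0. The next one, lambda_2 = 0.2243, measures how hard the graph is to disconnect: larger values mean better connectivity. The largest eigenvalue, 4.6412, is at most the vertex count 8. There is one zero in the spectrum, matching the 1 component.

0.2243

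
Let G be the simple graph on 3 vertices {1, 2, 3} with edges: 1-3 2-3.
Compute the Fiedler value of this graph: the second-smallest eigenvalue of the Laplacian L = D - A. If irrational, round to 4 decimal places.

With the vertex order [1, 2, 3], the degrees are [1, 1, 2], giving D = diag(1, 1, 2) and L = D - A. Computing the eigenvalues of L and sorting gives [0, 1, 3]. The Fiedler value lambda_2 = 1 is strictly positive, so the graph is connected.

1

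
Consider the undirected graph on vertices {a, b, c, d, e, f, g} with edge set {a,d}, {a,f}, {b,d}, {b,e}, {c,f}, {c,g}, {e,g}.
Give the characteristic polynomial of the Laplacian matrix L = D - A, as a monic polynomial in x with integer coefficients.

x^7 - 14x^6 + 77x^5 - 210x^4 + 294x^3 - 196x^2 + 49x

Each diagonal entry of L is the vertex degree and each off-diagonal entry is -1 where an edge is present, 0 otherwise; in the order [a, b, c, d, e, f, g] the diagonal is [2, 2, 2, 2, 2, 2, 2]. Computing det(xI - L) by cofactor expansion (or equivalently via sum-over-permutations) gives x^7 - 14x^6 + 77x^5 - 210x^4 + 294x^3 - 196x^2 + 49x. Since p(0) = det(-L) = 0, x divides p(x). By the matrix-tree theorem the graph has (1/7) * product of the nonzero eigenvalues = 7 spanning trees.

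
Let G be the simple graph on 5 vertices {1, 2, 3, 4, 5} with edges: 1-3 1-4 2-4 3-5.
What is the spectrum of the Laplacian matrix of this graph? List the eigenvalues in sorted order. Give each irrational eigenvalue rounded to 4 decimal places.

[0, 0.3820, 1.3820, 2.6180, 3.6180]

With the vertex order [1, 2, 3, 4, 5], the degrees are [2, 1, 2, 2, 1], giving D = diag(2, 1, 2, 2, 1) and L = D - A. L is symmetric positive semidefinite, so every eigenvalue is real and nonnegative. The largest eigenvalue, 3.6180, is at most the vertex count 5.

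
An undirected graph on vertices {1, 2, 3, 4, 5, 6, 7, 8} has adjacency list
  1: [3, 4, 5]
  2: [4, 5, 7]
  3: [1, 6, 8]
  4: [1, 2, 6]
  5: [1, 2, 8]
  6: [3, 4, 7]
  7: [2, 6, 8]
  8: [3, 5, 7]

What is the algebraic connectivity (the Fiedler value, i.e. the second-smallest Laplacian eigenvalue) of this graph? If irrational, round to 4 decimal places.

2

Reading degrees in the order [1, 2, 3, 4, 5, 6, 7, 8] gives [3, 3, 3, 3, 3, 3, 3, 3]; set D = diag(3, 3, 3, 3, 3, 3, 3, 3) and form L = D - A. The smallest Laplacian eigenvalue is always 0. The next one, lambda_2 = 2, measures how hard the graph is to disconnect: larger values mean better connectivity. The eigenvalues sum to 24, which equals trace(L) = 2|E|. There is one zero in the spectrum, matching the 1 component.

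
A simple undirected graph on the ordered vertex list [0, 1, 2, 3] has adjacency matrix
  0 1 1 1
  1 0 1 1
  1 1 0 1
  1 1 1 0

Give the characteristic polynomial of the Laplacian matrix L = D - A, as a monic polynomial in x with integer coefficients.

x^4 - 12x^3 + 48x^2 - 64x

With the vertex order [0, 1, 2, 3], the degrees are [3, 3, 3, 3], giving D = diag(3, 3, 3, 3) and L = D - A. L has integer entries, so p(x) = det(xI - L) has integer coefficients. Expanding the determinant yields x^4 - 12x^3 + 48x^2 - 64x. The coefficient of x^3 equals -trace(L) = -12, matching the sum of degrees. By the matrix-tree theorem the graph has (1/4) * product of the nonzero eigenvalues = 16 spanning trees.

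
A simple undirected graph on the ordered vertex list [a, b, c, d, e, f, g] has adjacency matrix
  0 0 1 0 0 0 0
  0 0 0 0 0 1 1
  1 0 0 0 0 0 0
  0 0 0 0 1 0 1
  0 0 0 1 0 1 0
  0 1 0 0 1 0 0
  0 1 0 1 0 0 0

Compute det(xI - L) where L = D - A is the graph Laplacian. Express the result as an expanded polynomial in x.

With the vertex order [a, b, c, d, e, f, g], the degrees are [1, 2, 1, 2, 2, 2, 2], giving D = diag(1, 2, 1, 2, 2, 2, 2) and L = D - A. Computing det(xI - L) by cofactor expansion (or equivalently via sum-over-permutations) gives x^7 - 12x^6 + 55x^5 - 120x^4 + 125x^3 - 50x^2. Since p(0) = det(-L) = 0, x divides p(x).

x^7 - 12x^6 + 55x^5 - 120x^4 + 125x^3 - 50x^2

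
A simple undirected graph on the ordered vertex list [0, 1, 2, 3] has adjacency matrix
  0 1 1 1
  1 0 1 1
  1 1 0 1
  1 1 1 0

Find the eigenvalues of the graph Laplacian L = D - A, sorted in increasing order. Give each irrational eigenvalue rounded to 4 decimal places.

Reading degrees in the order [0, 1, 2, 3] gives [3, 3, 3, 3]; set D = diag(3, 3, 3, 3) and form L = D - A. Since every row of L sums to 0, the all-ones vector is in the kernel and 0 is an eigenvalue. The largest eigenvalue, 4, is at most the vertex count 4.

[0, 4, 4, 4]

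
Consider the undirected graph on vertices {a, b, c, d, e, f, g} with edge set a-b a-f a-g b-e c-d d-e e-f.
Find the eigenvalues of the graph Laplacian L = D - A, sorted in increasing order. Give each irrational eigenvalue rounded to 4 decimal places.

[0, 0.3588, 1, 2, 2.2763, 3.5892, 4.7757]

With the vertex order [a, b, c, d, e, f, g], the degrees are [3, 2, 1, 2, 3, 2, 1], giving D = diag(3, 2, 1, 2, 3, 2, 1) and L = D - A. L is symmetric positive semidefinite, so every eigenvalue is real and nonnegative. By the matrix-tree theorem the graph has (1/7) * product of the nonzero eigenvalues = 4 spanning trees. The eigenvalues sum to 14, which equals trace(L) = 2|E|.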